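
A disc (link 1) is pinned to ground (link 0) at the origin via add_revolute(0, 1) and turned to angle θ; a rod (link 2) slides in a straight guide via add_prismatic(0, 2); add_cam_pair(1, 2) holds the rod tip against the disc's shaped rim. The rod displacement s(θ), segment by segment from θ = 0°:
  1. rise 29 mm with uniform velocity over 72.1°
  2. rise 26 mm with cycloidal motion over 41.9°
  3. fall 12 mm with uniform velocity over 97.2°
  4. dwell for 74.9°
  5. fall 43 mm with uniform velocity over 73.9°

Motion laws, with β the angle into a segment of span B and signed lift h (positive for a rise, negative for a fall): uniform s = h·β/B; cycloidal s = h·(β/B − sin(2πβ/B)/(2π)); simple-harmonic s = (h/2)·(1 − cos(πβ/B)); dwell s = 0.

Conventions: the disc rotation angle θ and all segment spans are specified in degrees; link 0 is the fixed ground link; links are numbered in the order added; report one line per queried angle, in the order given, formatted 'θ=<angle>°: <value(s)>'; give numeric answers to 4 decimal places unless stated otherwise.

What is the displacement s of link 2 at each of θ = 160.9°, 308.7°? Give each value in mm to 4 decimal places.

segment 1 (0° to 72.1°, uniform, h = 29) is passed completely: s = 0.0000 + (29) = 29.0000
segment 2 (72.1° to 114°, cycloidal, h = 26) is passed completely: s = 29.0000 + (26) = 55.0000
θ = 160.9° falls in segment 3 (114° to 211.2°, uniform, h = -12): β = 160.9 − 114 = 46.9°, B = 97.2°; Δs = -12·46.9/97.2 = -5.7901; s = 55.0000 − 5.7901 = 49.2099
segment 3 (114° to 211.2°, uniform, h = -12) is passed completely: s = 55.0000 + (-12) = 43.0000
segment 4 (211.2° to 286.1°, dwell): s unchanged at 43.0000
θ = 308.7° falls in segment 5 (286.1° to 360°, uniform, h = -43): β = 308.7 − 286.1 = 22.6°, B = 73.9°; Δs = -43·22.6/73.9 = -13.1502; s = 43.0000 − 13.1502 = 29.8498

θ=160.9°: 49.2099
θ=308.7°: 29.8498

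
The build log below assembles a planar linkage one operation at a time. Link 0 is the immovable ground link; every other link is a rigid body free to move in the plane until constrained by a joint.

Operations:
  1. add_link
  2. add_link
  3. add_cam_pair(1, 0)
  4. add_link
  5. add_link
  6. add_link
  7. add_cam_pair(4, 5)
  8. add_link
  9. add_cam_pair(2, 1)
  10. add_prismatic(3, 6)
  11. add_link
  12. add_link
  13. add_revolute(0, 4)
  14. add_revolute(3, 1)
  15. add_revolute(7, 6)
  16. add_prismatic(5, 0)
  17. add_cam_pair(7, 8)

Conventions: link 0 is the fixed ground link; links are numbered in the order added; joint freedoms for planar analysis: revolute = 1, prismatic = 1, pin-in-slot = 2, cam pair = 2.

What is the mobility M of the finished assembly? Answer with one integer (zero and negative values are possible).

link 0 = ground. State L|J1|J2 = 1|0|0
+link1  2|0|0
+link2  3|0|0
C(1,0) f=2→J2  3|0|1
+link3  4|0|1
+link4  5|0|1
+link5  6|0|1
C(4,5) f=2→J2  6|0|2
+link6  7|0|2
C(2,1) f=2→J2  7|0|3
P(3,6) f=1→J1  7|1|3
+link7  8|1|3
+link8  9|1|3
R(0,4) f=1→J1  9|2|3
R(3,1) f=1→J1  9|3|3
R(7,6) f=1→J1  9|4|3
P(5,0) f=1→J1  9|5|3
C(7,8) f=2→J2  9|5|4
M = 3(9−1)−2·5−4 = 24−10−4 = 10

M = 10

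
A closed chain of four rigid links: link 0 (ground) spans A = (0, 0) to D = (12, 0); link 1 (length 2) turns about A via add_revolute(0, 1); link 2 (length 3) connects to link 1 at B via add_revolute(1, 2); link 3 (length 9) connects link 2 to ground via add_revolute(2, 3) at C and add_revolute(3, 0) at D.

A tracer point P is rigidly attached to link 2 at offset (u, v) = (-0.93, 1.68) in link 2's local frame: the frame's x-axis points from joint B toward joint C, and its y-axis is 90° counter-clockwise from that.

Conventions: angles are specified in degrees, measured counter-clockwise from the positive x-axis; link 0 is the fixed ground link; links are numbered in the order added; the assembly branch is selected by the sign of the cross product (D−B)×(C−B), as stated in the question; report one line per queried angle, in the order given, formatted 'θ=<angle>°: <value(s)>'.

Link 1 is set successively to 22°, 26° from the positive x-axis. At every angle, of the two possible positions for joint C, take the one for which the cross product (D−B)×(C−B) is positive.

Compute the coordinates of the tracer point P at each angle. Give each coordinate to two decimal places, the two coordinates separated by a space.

A=(0,0), D=(12.00,0)
θ=22°: B = A + 2.00·(cos22°, sin22°) = (1.8544, 0.7492)
θ=22°: |BD| = 10.1733
θ=22°: circle(B,3.00) ∩ circle(D,9.00): a=1.5479, h=2.5698
θ=22°:   candidates: C₊=(3.5874,3.1980) cross=26.143; C₋=(3.2088,-1.9276) cross=-26.143
θ=22°:   branch + wants cross > 0 → take C=(3.5874,3.1980) (cross=26.143)
θ=22°: ex = (C−B)/|BC| = (0.5777,0.8163); ey = (-0.8163,0.5777)
θ=22°: P = B + -0.93·ex + 1.68·ey = (-0.0542,0.9606)
θ=26°: B = A + 2.00·(cos26°, sin26°) = (1.7976, 0.8767)
θ=26°: |BD| = 10.2400
θ=26°: circle(B,3.00) ∩ circle(D,9.00): a=1.6044, h=2.5349
θ=26°:   candidates: C₊=(3.6131,3.2650) cross=25.958; C₋=(3.1790,-1.7863) cross=-25.958
θ=26°:   branch + wants cross > 0 → take C=(3.6131,3.2650) (cross=25.958)
θ=26°: ex = (C−B)/|BC| = (0.6052,0.7961); ey = (-0.7961,0.6052)
θ=26°: P = B + -0.93·ex + 1.68·ey = (-0.1027,1.1531)

θ=22°: -0.05 0.96
θ=26°: -0.10 1.15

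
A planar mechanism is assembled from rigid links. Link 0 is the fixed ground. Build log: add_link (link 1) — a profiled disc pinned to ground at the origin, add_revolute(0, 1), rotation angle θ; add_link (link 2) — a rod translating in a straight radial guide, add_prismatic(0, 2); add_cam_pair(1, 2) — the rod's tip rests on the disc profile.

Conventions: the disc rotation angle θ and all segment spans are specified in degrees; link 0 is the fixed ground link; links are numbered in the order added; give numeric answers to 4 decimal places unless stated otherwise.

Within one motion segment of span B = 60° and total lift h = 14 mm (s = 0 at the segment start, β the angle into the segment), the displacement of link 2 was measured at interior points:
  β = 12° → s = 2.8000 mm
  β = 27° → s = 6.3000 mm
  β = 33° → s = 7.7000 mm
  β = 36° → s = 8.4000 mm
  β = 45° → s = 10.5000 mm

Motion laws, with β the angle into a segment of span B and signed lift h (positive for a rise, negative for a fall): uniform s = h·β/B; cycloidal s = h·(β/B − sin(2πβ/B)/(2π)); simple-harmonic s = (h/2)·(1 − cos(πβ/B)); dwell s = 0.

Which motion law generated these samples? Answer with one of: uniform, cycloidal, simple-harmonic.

candidates at β/B = r: uniform s = h·r (linear in β); cycloidal s = h·(r − sin(2πr)/(2π)); simple-harmonic s = (h/2)(1 − cos(πr))
β=12°: printed 2.8000 | uniform 2.8000, cycloidal 0.6809, simple-harmonic 1.3369
β=27°: printed 6.3000 | uniform 6.3000, cycloidal 5.6115, simple-harmonic 5.9050
β=33°: printed 7.7000 | uniform 7.7000, cycloidal 8.3885, simple-harmonic 8.0950
β=36°: printed 8.4000 | uniform 8.4000, cycloidal 9.7097, simple-harmonic 9.1631
β=45°: printed 10.5000 | uniform 10.5000, cycloidal 12.7282, simple-harmonic 11.9497
only one law matches every sample → uniform

uniform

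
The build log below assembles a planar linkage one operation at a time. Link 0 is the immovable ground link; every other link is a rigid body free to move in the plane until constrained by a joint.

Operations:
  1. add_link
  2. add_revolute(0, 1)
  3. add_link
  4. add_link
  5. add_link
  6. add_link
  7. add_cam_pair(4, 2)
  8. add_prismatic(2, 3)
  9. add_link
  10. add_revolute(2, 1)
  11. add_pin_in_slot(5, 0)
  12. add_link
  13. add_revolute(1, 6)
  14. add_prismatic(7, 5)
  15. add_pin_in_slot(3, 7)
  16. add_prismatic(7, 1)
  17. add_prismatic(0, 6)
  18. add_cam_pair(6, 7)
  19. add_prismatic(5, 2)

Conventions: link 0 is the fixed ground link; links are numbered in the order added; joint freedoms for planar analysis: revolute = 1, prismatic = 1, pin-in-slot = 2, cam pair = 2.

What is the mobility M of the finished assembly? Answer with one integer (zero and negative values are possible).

L=1 J1=0 J2=0
add link → L=2 J1=0 J2=0
R@0,1 dof=1 J1 → L=2 J1=1 J2=0
add link → L=3 J1=1 J2=0
add link → L=4 J1=1 J2=0
add link → L=5 J1=1 J2=0
add link → L=6 J1=1 J2=0
C@4,2 dof=2 J2 → L=6 J1=1 J2=1
P@2,3 dof=1 J1 → L=6 J1=2 J2=1
add link → L=7 J1=2 J2=1
R@2,1 dof=1 J1 → L=7 J1=3 J2=1
PS@5,0 dof=2 J2 → L=7 J1=3 J2=2
add link → L=8 J1=3 J2=2
R@1,6 dof=1 J1 → L=8 J1=4 J2=2
P@7,5 dof=1 J1 → L=8 J1=5 J2=2
PS@3,7 dof=2 J2 → L=8 J1=5 J2=3
P@7,1 dof=1 J1 → L=8 J1=6 J2=3
P@0,6 dof=1 J1 → L=8 J1=7 J2=3
C@6,7 dof=2 J2 → L=8 J1=7 J2=4
P@5,2 dof=1 J1 → L=8 J1=8 J2=4
M=3(L−1)−2J1−J2=3·7−2·8−4=1

M = 1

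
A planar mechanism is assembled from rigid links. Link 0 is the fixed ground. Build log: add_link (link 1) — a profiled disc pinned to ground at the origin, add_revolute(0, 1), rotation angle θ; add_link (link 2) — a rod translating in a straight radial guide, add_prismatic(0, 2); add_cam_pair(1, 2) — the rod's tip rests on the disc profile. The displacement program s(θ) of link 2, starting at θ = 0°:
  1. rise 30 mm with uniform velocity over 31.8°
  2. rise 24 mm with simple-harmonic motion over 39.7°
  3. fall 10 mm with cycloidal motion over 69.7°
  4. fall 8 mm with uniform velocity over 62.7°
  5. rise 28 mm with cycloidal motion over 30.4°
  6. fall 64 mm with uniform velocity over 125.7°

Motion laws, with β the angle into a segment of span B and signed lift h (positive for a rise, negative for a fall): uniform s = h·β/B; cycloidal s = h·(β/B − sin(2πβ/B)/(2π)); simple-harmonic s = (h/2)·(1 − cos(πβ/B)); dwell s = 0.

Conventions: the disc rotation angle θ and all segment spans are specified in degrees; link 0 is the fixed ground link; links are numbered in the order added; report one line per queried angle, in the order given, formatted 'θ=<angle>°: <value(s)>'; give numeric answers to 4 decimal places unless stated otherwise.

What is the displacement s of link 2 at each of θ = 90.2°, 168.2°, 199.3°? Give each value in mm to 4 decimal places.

seg 1 [0°–31.8°] uniform, h=30: full span → s += 30 → s = 30.0000
seg 2 [31.8°–71.5°] simple-harmonic, h=24: full span → s += 24 → s = 54.0000
seg 3 [71.5°–141.2°] cycloidal, h=-10: θ=90.2° here. β=18.7, B=69.7. -10·(0.2683 − sin(2π·0.2683)/(2π)) = -1.1019 → s = 52.8981
seg 3 [71.5°–141.2°] cycloidal, h=-10: full span → s += -10 → s = 44.0000
seg 4 [141.2°–203.9°] uniform, h=-8: θ=168.2° here. β=27, B=62.7. -8·27/62.7 = -3.4450 → s = 40.5550
seg 4 [141.2°–203.9°] uniform, h=-8: θ=199.3° here. β=58.1, B=62.7. -8·58.1/62.7 = -7.4131 → s = 36.5869

θ=90.2°: 52.8981
θ=168.2°: 40.5550
θ=199.3°: 36.5869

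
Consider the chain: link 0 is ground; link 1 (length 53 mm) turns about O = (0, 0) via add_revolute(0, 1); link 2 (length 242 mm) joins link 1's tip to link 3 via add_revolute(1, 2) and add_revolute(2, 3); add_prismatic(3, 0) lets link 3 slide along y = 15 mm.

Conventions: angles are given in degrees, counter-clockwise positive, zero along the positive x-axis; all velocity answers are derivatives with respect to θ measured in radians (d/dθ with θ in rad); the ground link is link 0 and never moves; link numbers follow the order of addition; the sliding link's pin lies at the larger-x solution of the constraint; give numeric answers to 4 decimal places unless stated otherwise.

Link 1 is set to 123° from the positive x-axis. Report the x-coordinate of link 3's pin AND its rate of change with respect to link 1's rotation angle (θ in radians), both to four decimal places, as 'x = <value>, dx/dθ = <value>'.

geometry: r = 53 mm, L = 242 mm, e = 15 mm
crank pin P = (r cos θ, r sin θ) = (-28.865869, 44.449540)
h = r sin θ − e = 44.449540 − 15 = 29.449540
x = r cos θ + √(L² − h²) = -28.865869 + 240.201425 = 211.335556
dx/dθ = −r sin θ − h·r cos θ/√(L² − h²) (θ in radians; h = 29.449540) = -40.910483

x = 211.3356, dx/dθ = -40.9105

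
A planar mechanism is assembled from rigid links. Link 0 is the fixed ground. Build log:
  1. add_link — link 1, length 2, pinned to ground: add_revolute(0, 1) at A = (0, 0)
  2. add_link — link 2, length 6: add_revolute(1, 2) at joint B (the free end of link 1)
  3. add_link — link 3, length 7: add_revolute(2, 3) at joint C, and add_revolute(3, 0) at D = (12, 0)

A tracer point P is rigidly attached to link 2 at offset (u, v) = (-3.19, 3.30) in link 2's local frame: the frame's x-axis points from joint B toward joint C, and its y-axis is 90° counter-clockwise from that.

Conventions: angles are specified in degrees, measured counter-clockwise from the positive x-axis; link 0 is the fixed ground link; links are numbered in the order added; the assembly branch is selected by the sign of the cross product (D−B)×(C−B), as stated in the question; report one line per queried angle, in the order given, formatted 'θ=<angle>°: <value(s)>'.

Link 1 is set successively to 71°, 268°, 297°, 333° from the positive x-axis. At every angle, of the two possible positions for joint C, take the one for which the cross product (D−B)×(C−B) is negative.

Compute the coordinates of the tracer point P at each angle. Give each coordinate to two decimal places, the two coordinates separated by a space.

A=(0,0), D=(12.00,0)
θ=71°: B = A + 2.00·(cos71°, sin71°) = (0.6511, 1.8910)
θ=71°: |BD| = 11.5053
θ=71°: circle(B,6.00) ∩ circle(D,7.00): a=5.1877, h=3.0146
θ=71°:   candidates: C₊=(6.2638,4.0119) cross=34.684; C₋=(5.2728,-1.9352) cross=-34.684
θ=71°:   branch - wants cross < 0 → take C=(5.2728,-1.9352) (cross=-34.684)
θ=71°: ex = (C−B)/|BC| = (0.7703,-0.6377); ey = (0.6377,0.7703)
θ=71°: P = B + -3.19·ex + 3.30·ey = (0.2984,6.4672)
θ=268°: B = A + 2.00·(cos268°, sin268°) = (-0.0698, -1.9988)
θ=268°: |BD| = 12.2342
θ=268°: circle(B,6.00) ∩ circle(D,7.00): a=5.5858, h=2.1906
θ=268°:   candidates: C₊=(5.0830,1.0750) cross=26.801; C₋=(5.7988,-3.2474) cross=-26.801
θ=268°:   branch - wants cross < 0 → take C=(5.7988,-3.2474) (cross=-26.801)
θ=268°: ex = (C−B)/|BC| = (0.9781,-0.2081); ey = (0.2081,0.9781)
θ=268°: P = B + -3.19·ex + 3.30·ey = (-2.5032,1.8928)
θ=297°: B = A + 2.00·(cos297°, sin297°) = (0.9080, -1.7820)
θ=297°: |BD| = 11.2343
θ=297°: circle(B,6.00) ∩ circle(D,7.00): a=5.0385, h=3.2578
θ=297°:   candidates: C₊=(5.3660,2.2337) cross=36.599; C₋=(6.3995,-4.1993) cross=-36.599
θ=297°:   branch - wants cross < 0 → take C=(6.3995,-4.1993) (cross=-36.599)
θ=297°: ex = (C−B)/|BC| = (0.9153,-0.4029); ey = (0.4029,0.9153)
θ=297°: P = B + -3.19·ex + 3.30·ey = (-0.6822,2.5235)
θ=333°: B = A + 2.00·(cos333°, sin333°) = (1.7820, -0.9080)
θ=333°: |BD| = 10.2582
θ=333°: circle(B,6.00) ∩ circle(D,7.00): a=4.4955, h=3.9737
θ=333°:   candidates: C₊=(5.9081,3.4481) cross=40.764; C₋=(6.6116,-4.4682) cross=-40.764
θ=333°:   branch - wants cross < 0 → take C=(6.6116,-4.4682) (cross=-40.764)
θ=333°: ex = (C−B)/|BC| = (0.8049,-0.5934); ey = (0.5934,0.8049)
θ=333°: P = B + -3.19·ex + 3.30·ey = (1.1724,3.6411)

θ=71°: 0.30 6.47
θ=268°: -2.50 1.89
θ=297°: -0.68 2.52
θ=333°: 1.17 3.64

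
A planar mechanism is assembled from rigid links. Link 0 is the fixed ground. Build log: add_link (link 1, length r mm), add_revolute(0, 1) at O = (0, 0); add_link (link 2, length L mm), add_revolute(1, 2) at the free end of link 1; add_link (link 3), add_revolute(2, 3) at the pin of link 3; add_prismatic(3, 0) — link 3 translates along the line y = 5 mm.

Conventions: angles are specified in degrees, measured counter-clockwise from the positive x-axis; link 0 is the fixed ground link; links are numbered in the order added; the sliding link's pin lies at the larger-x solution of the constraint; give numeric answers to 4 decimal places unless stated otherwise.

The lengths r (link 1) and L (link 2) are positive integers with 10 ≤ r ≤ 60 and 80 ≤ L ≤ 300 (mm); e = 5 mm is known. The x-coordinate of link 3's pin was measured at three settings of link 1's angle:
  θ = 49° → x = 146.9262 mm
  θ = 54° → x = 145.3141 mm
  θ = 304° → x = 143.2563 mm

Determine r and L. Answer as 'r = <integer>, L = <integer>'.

constraint per measurement: (x − r cos θ)² + (r sin θ − e)² = L²
subtracting the θ₁ and θ₂ equations cancels the r² and L² terms:
r = (x₁² − x₂²) / (2[(x₁cos θ₁ + e sin θ₁) − (x₂cos θ₂ + e sin θ₂)]) = 22.0001 → r = 22
L² = (x₁ − r cos θ₁)² + (r sin θ₁ − e)² = 17689.0127 → L = 133.0000 → L = 133
check at θ₃=304°: x = 143.2563 (printed 143.2563) ✓

r = 22, L = 133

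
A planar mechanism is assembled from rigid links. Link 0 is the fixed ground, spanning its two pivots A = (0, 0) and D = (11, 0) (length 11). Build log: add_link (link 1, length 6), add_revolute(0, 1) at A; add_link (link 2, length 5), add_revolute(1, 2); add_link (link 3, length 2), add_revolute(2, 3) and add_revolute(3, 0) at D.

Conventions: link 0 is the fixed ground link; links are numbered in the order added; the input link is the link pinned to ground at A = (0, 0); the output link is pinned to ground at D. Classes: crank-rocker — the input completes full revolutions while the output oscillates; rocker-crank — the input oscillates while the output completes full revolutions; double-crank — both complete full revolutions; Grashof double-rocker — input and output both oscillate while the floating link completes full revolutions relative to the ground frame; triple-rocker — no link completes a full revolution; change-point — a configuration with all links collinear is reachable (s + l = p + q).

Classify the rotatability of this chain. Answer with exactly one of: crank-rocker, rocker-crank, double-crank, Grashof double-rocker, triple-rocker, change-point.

lengths: ground=11, input=6, coupler=5, output=2
sorted: s=2 (shortest), l=11 (longest), p+q=11
s + l = 13 vs p + q = 11
s + l > p + q → non-Grashof → no link fully rotates → triple-rocker

triple-rocker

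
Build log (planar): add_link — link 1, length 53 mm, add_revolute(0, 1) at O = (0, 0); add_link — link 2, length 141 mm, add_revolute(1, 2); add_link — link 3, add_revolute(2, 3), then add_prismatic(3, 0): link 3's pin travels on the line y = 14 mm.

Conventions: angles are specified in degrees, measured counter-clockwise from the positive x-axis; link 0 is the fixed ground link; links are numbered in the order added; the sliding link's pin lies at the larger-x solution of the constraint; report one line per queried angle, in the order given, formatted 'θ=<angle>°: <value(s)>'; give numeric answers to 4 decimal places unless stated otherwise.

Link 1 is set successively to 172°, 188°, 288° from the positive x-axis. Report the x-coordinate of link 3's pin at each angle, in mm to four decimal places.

geometry: r = 53 mm, L = 141 mm, e = 14 mm
θ=172°: crank pin P = (r cos θ, r sin θ) = (-52.484208, 7.376174)
θ=172°: h = r sin θ − e = 7.376174 − 14 = -6.623826
θ=172°: x = r cos θ + √(L² − h²) = -52.484208 + 140.844329 = 88.360121
θ=188°: crank pin P = (r cos θ, r sin θ) = (-52.484208, -7.376174)
θ=188°: h = r sin θ − e = -7.376174 − 14 = -21.376174
θ=188°: x = r cos θ + √(L² − h²) = -52.484208 + 139.370223 = 86.886016
θ=288°: crank pin P = (r cos θ, r sin θ) = (16.377901, -50.405995)
θ=288°: h = r sin θ − e = -50.405995 − 14 = -64.405995
θ=288°: x = r cos θ + √(L² − h²) = 16.377901 + 125.430729 = 141.808630

θ=172°: 88.3601
θ=188°: 86.8860
θ=288°: 141.8086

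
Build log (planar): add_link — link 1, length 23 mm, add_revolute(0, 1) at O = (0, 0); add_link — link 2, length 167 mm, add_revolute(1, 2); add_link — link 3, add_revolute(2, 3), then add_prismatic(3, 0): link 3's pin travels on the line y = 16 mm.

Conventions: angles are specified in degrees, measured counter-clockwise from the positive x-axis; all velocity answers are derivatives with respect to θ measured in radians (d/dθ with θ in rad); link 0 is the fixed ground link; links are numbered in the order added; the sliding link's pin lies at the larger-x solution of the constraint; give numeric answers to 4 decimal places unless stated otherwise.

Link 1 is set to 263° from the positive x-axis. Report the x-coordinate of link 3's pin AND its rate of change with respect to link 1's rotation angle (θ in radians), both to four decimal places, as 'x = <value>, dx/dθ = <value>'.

geometry: r = 23 mm, L = 167 mm, e = 16 mm
crank pin P = (r cos θ, r sin θ) = (-2.802995, -22.828561)
h = r sin θ − e = -22.828561 − 16 = -38.828561
x = r cos θ + √(L² − h²) = -2.802995 + 162.423344 = 159.620350
dx/dθ = −r sin θ − h·r cos θ/√(L² − h²) (θ in radians; h = -38.828561) = 22.158484

x = 159.6203, dx/dθ = 22.1585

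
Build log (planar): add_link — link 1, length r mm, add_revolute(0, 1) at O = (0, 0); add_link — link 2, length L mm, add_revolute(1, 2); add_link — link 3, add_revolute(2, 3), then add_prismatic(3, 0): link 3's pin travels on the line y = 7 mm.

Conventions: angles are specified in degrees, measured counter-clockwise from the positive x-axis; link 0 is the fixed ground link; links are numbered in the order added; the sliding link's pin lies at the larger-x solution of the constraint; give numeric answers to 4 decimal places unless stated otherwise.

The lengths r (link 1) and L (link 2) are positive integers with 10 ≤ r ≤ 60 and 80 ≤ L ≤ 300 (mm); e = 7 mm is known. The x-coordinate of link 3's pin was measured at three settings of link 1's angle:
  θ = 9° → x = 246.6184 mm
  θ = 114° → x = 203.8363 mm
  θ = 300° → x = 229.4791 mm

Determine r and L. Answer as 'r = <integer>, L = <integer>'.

constraint per measurement: (x − r cos θ)² + (r sin θ − e)² = L²
subtracting the θ₁ and θ₂ equations cancels the r² and L² terms:
r = (x₁² − x₂²) / (2[(x₁cos θ₁ + e sin θ₁) − (x₂cos θ₂ + e sin θ₂)]) = 30.0000 → r = 30
L² = (x₁ − r cos θ₁)² + (r sin θ₁ − e)² = 47089.0056 → L = 217.0000 → L = 217
check at θ₃=300°: x = 229.4791 (printed 229.4791) ✓

r = 30, L = 217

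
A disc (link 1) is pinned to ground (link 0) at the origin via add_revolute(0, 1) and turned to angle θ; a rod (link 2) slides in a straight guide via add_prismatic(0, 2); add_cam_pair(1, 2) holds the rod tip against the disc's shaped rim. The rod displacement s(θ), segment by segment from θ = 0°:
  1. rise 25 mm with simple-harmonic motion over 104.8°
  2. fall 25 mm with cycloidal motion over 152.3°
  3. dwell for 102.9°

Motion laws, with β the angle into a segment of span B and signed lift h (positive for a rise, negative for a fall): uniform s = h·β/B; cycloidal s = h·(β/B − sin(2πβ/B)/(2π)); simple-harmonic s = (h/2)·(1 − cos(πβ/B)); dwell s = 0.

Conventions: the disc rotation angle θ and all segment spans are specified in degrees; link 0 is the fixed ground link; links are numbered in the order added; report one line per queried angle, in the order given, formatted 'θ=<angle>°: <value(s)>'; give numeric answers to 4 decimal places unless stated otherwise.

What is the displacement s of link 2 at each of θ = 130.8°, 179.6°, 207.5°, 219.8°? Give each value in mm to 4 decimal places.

segment 1 (0° to 104.8°, simple-harmonic, h = 25) is passed completely: s = 0.0000 + (25) = 25.0000
θ = 130.8° falls in segment 2 (104.8° to 257.1°, cycloidal, h = -25): β = 130.8 − 104.8 = 26°, B = 152.3°; Δs = -25·(0.1707 − sin(2π·0.1707)/(2π)) = -0.7726; s = 25.0000 − 0.7726 = 24.2274
θ = 179.6° falls in segment 2 (104.8° to 257.1°, cycloidal, h = -25): β = 179.6 − 104.8 = 74.8°, B = 152.3°; Δs = -25·(0.4911 − sin(2π·0.4911)/(2π)) = -12.0569; s = 25.0000 − 12.0569 = 12.9431
θ = 207.5° falls in segment 2 (104.8° to 257.1°, cycloidal, h = -25): β = 207.5 − 104.8 = 102.7°, B = 152.3°; Δs = -25·(0.6743 − sin(2π·0.6743)/(2π)) = -20.3957; s = 25.0000 − 20.3957 = 4.6043
θ = 219.8° falls in segment 2 (104.8° to 257.1°, cycloidal, h = -25): β = 219.8 − 104.8 = 115°, B = 152.3°; Δs = -25·(0.7551 − sin(2π·0.7551)/(2π)) = -22.8541; s = 25.0000 − 22.8541 = 2.1459

θ=130.8°: 24.2274
θ=179.6°: 12.9431
θ=207.5°: 4.6043
θ=219.8°: 2.1459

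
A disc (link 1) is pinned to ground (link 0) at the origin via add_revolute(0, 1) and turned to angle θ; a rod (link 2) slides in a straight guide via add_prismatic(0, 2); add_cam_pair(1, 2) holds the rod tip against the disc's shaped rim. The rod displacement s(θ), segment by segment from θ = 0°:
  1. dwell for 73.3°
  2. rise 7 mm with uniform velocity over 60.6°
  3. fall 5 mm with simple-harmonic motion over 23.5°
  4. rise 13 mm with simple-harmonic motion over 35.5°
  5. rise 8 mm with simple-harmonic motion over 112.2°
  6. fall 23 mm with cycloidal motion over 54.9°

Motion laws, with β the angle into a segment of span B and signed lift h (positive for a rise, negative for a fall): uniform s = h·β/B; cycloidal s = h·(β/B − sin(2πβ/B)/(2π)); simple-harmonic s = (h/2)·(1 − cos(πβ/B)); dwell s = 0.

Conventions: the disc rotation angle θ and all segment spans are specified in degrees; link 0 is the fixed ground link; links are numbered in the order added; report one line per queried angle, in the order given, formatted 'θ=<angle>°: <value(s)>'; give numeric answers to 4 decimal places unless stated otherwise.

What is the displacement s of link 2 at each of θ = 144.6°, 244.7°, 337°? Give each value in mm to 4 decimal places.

segment 1 (0° to 73.3°, dwell): s unchanged at 0.0000
segment 2 (73.3° to 133.9°, uniform, h = 7) is passed completely: s = 0.0000 + (7) = 7.0000
θ = 144.6° falls in segment 3 (133.9° to 157.4°, simple-harmonic, h = -5): β = 144.6 − 133.9 = 10.7°, B = 23.5°; Δs = -5/2·(1 − cos(π·0.4553)) = -2.1502; s = 7.0000 − 2.1502 = 4.8498
segment 3 (133.9° to 157.4°, simple-harmonic, h = -5) is passed completely: s = 7.0000 + (-5) = 2.0000
segment 4 (157.4° to 192.9°, simple-harmonic, h = 13) is passed completely: s = 2.0000 + (13) = 15.0000
θ = 244.7° falls in segment 5 (192.9° to 305.1°, simple-harmonic, h = 8): β = 244.7 − 192.9 = 51.8°, B = 112.2°; Δs = 8/2·(1 − cos(π·0.4617)) = 3.5196; s = 15.0000 + 3.5196 = 18.5196
segment 5 (192.9° to 305.1°, simple-harmonic, h = 8) is passed completely: s = 15.0000 + (8) = 23.0000
θ = 337° falls in segment 6 (305.1° to 360°, cycloidal, h = -23): β = 337 − 305.1 = 31.9°, B = 54.9°; Δs = -23·(0.5811 − sin(2π·0.5811)/(2π)) = -15.1490; s = 23.0000 − 15.1490 = 7.8510

θ=144.6°: 4.8498
θ=244.7°: 18.5196
θ=337°: 7.8510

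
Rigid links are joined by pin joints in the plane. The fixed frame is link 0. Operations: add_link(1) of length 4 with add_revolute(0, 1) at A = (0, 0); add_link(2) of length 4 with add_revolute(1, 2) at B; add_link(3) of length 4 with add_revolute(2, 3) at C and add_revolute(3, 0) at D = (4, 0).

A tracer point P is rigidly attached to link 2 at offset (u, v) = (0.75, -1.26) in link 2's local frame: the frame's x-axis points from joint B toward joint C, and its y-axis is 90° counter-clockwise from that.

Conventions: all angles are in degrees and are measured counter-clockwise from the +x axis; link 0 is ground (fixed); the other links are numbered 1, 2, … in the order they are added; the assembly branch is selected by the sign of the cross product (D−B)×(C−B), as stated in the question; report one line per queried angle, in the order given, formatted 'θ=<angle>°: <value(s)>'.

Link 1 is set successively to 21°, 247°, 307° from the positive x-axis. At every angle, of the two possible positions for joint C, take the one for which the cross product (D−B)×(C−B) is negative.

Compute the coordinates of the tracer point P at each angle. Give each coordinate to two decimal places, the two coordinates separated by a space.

A=(0,0), D=(4.00,0)
θ=21°: B = A + 4.00·(cos21°, sin21°) = (3.7343, 1.4335)
θ=21°: |BD| = 1.4579
θ=21°: circle(B,4.00) ∩ circle(D,4.00): a=0.7289, h=3.9330
θ=21°:   candidates: C₊=(7.7343,1.4335) cross=5.734; C₋=(-0.0000,-0.0000) cross=-5.734
θ=21°:   branch - wants cross < 0 → take C=(-0.0000,-0.0000) (cross=-5.734)
θ=21°: ex = (C−B)/|BC| = (-0.9336,-0.3584); ey = (0.3584,-0.9336)
θ=21°: P = B + 0.75·ex + -1.26·ey = (2.5826,2.3410)
θ=247°: B = A + 4.00·(cos247°, sin247°) = (-1.5629, -3.6820)
θ=247°: |BD| = 6.6711
θ=247°: circle(B,4.00) ∩ circle(D,4.00): a=3.3355, h=2.2077
θ=247°:   candidates: C₊=(0.0000,0.0000) cross=14.728; C₋=(2.4371,-3.6820) cross=-14.728
θ=247°:   branch - wants cross < 0 → take C=(2.4371,-3.6820) (cross=-14.728)
θ=247°: ex = (C−B)/|BC| = (1.0000,0.0000); ey = (-0.0000,1.0000)
θ=247°: P = B + 0.75·ex + -1.26·ey = (-0.8129,-4.9420)
θ=307°: B = A + 4.00·(cos307°, sin307°) = (2.4073, -3.1945)
θ=307°: |BD| = 3.5696
θ=307°: circle(B,4.00) ∩ circle(D,4.00): a=1.7848, h=3.5797
θ=307°:   candidates: C₊=(0.0000,0.0000) cross=12.778; C₋=(6.4073,-3.1945) cross=-12.778
θ=307°:   branch - wants cross < 0 → take C=(6.4073,-3.1945) (cross=-12.778)
θ=307°: ex = (C−B)/|BC| = (1.0000,0.0000); ey = (-0.0000,1.0000)
θ=307°: P = B + 0.75·ex + -1.26·ey = (3.1573,-4.4545)

θ=21°: 2.58 2.34
θ=247°: -0.81 -4.94
θ=307°: 3.16 -4.45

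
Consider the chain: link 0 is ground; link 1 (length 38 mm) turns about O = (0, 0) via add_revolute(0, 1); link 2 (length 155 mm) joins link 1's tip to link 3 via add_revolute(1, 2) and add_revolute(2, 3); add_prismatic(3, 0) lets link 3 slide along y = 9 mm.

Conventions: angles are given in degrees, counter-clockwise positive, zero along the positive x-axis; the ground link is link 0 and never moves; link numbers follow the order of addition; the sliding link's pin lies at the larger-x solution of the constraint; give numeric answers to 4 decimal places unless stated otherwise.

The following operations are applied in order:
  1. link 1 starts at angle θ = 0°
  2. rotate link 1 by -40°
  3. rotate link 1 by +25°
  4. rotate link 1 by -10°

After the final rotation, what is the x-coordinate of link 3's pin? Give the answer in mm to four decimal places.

geometry: r = 38 mm, L = 155 mm, e = 9 mm; θ starts at 0°
rotate link 1 by -40°: θ ← 0° -40° = -40°
rotate link 1 by +25°: θ ← -40° +25° = -15°
rotate link 1 by -10°: θ ← -15° -10° = -25°
crank pin P = (r cos θ, r sin θ) = (34.439696, -16.059494)
h = r sin θ − e = -16.059494 − 9 = -25.059494
x = r cos θ + √(L² − h²) = 34.439696 + 152.960850 = 187.400546

187.4005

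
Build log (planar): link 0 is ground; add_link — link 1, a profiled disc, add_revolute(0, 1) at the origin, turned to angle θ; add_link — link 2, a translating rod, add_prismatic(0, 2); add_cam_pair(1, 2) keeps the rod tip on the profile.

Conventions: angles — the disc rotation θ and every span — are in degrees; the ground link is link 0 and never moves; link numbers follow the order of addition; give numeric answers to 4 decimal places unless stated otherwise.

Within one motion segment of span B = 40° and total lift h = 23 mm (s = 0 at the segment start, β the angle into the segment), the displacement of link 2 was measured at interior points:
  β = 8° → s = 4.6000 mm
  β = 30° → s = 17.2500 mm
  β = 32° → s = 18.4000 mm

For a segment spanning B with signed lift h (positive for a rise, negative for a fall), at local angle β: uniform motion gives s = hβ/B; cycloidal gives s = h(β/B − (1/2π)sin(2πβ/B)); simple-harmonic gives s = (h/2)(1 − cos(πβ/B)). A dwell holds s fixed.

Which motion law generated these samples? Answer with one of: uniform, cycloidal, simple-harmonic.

candidates at β/B = r: uniform s = h·r (linear in β); cycloidal s = h·(r − sin(2πr)/(2π)); simple-harmonic s = (h/2)(1 − cos(πr))
β=8°: printed 4.6000 | uniform 4.6000, cycloidal 1.1186, simple-harmonic 2.1963
β=30°: printed 17.2500 | uniform 17.2500, cycloidal 20.9106, simple-harmonic 19.6317
β=32°: printed 18.4000 | uniform 18.4000, cycloidal 21.8814, simple-harmonic 20.8037
only one law matches every sample → uniform

uniform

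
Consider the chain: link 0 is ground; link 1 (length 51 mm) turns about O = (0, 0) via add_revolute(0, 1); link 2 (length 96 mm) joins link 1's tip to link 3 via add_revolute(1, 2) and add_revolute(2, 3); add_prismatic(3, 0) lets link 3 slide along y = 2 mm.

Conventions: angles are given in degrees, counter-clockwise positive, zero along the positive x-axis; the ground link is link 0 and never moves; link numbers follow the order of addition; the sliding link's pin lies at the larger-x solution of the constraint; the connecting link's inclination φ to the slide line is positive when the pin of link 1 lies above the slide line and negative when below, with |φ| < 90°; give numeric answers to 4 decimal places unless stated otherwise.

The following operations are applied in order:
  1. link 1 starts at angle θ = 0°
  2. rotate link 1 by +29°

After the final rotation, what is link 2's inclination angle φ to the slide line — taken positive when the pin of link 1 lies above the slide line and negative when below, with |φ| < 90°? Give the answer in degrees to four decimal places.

geometry: r = 51 mm, L = 96 mm, e = 2 mm; θ starts at 0°
rotate link 1 by +29°: θ ← 0° +29° = 29°
h = r sin θ − e = 24.725291 − 2 = 22.725291
sin φ = h / L = 22.725291 / 96 = 0.23672178
φ = arcsin(0.23672178) = 13.693137°

13.6931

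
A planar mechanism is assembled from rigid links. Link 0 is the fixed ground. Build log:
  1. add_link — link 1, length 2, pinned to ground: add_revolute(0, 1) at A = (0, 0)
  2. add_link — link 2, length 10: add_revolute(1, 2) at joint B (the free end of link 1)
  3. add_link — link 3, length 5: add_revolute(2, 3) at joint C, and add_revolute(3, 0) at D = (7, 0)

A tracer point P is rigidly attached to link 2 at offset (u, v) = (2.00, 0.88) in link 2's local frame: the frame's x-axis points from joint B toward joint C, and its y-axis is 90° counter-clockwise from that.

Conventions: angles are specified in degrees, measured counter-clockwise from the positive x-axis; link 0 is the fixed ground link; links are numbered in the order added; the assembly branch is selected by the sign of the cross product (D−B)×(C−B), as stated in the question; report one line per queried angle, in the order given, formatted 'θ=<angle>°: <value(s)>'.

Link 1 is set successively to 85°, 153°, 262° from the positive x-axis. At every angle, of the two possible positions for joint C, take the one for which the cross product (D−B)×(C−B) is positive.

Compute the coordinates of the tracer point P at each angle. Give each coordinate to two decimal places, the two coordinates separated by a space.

A=(0,0), D=(7.00,0)
θ=85°: B = A + 2.00·(cos85°, sin85°) = (0.1743, 1.9924)
θ=85°: |BD| = 7.1105
θ=85°: circle(B,10.00) ∩ circle(D,5.00): a=8.8291, h=4.6954
θ=85°:   candidates: C₊=(9.9654,4.0257) cross=33.386; C₋=(7.3341,-4.9888) cross=-33.386
θ=85°:   branch + wants cross > 0 → take C=(9.9654,4.0257) (cross=33.386)
θ=85°: ex = (C−B)/|BC| = (0.9791,0.2033); ey = (-0.2033,0.9791)
θ=85°: P = B + 2.00·ex + 0.88·ey = (1.9536,3.2607)
θ=153°: B = A + 2.00·(cos153°, sin153°) = (-1.7820, 0.9080)
θ=153°: |BD| = 8.8288
θ=153°: circle(B,10.00) ∩ circle(D,5.00): a=8.6619, h=4.9972
θ=153°:   candidates: C₊=(7.3478,4.9879) cross=44.120; C₋=(6.3200,-4.9535) cross=-44.120
θ=153°:   branch + wants cross > 0 → take C=(7.3478,4.9879) (cross=44.120)
θ=153°: ex = (C−B)/|BC| = (0.9130,0.4080); ey = (-0.4080,0.9130)
θ=153°: P = B + 2.00·ex + 0.88·ey = (-0.3151,2.5274)
θ=262°: B = A + 2.00·(cos262°, sin262°) = (-0.2783, -1.9805)
θ=262°: |BD| = 7.5430
θ=262°: circle(B,10.00) ∩ circle(D,5.00): a=8.7430, h=4.8539
θ=262°:   candidates: C₊=(6.8834,4.9986) cross=36.613; C₋=(9.4324,-4.3685) cross=-36.613
θ=262°:   branch + wants cross > 0 → take C=(6.8834,4.9986) (cross=36.613)
θ=262°: ex = (C−B)/|BC| = (0.7162,0.6979); ey = (-0.6979,0.7162)
θ=262°: P = B + 2.00·ex + 0.88·ey = (0.5398,0.0455)

θ=85°: 1.95 3.26
θ=153°: -0.32 2.53
θ=262°: 0.54 0.05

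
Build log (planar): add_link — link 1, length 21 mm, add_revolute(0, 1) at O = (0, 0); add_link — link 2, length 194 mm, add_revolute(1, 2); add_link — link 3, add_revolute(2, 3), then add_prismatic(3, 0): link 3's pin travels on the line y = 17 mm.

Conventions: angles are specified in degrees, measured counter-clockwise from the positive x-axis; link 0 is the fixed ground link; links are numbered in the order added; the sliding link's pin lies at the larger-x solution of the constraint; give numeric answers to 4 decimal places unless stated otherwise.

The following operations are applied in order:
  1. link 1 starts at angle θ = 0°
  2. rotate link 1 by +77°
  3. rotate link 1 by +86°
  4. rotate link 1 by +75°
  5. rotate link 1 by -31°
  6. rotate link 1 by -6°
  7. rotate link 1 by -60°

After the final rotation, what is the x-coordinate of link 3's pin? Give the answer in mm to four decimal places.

geometry: r = 21 mm, L = 194 mm, e = 17 mm; θ starts at 0°
rotate link 1 by +77°: θ ← 0° +77° = 77°
rotate link 1 by +86°: θ ← 77° +86° = 163°
rotate link 1 by +75°: θ ← 163° +75° = 238°
rotate link 1 by -31°: θ ← 238° -31° = 207°
rotate link 1 by -6°: θ ← 207° -6° = 201°
rotate link 1 by -60°: θ ← 201° -60° = 141°
crank pin P = (r cos θ, r sin θ) = (-16.320065, 13.215728)
h = r sin θ − e = 13.215728 − 17 = -3.784272
x = r cos θ + √(L² − h²) = -16.320065 + 193.963087 = 177.643022

177.6430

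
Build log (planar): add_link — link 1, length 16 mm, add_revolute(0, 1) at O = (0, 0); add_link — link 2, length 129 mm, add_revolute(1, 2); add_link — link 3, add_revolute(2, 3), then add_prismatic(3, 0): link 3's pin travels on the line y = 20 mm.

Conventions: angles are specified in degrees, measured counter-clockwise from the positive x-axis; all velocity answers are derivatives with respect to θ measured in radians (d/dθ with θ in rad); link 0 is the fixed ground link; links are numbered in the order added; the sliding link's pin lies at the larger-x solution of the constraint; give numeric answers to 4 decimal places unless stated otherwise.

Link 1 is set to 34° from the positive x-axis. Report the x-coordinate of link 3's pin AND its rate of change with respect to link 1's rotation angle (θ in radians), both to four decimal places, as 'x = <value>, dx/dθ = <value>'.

geometry: r = 16 mm, L = 129 mm, e = 20 mm
crank pin P = (r cos θ, r sin θ) = (13.264601, 8.947086)
h = r sin θ − e = 8.947086 − 20 = -11.052914
x = r cos θ + √(L² − h²) = 13.264601 + 128.525613 = 141.790214
dx/dθ = −r sin θ − h·r cos θ/√(L² − h²) (θ in radians; h = -11.052914) = -7.806361

x = 141.7902, dx/dθ = -7.8064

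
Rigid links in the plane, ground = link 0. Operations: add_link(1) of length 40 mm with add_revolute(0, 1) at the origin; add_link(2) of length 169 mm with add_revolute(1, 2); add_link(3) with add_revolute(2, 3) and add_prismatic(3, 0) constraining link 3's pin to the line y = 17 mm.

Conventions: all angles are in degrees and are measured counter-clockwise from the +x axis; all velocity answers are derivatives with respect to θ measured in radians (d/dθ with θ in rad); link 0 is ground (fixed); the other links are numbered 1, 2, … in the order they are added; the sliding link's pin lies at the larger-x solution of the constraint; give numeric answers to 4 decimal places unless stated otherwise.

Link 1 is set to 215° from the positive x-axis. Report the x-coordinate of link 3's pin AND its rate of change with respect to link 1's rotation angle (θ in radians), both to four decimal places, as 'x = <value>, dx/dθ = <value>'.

geometry: r = 40 mm, L = 169 mm, e = 17 mm
crank pin P = (r cos θ, r sin θ) = (-32.766082, -22.943057)
h = r sin θ − e = -22.943057 − 17 = -39.943057
x = r cos θ + √(L² − h²) = -32.766082 + 164.211912 = 131.445831
dx/dθ = −r sin θ − h·r cos θ/√(L² − h²) (θ in radians; h = -39.943057) = 14.973005

x = 131.4458, dx/dθ = 14.9730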